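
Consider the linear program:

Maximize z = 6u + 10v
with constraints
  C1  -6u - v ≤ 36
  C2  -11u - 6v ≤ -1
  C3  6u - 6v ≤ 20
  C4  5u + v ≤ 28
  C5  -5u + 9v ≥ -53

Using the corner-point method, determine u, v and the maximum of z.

u = -64, v = 348, maximum z = 3096

Extreme points and z = 6u + 10v:
  (-217/25, 402/25) → z = 2718/25
  (-64, 348) → z = 3096
  (21/17, -107/51) → z = -692/51
  (47/9, 17/9) → z = 452/9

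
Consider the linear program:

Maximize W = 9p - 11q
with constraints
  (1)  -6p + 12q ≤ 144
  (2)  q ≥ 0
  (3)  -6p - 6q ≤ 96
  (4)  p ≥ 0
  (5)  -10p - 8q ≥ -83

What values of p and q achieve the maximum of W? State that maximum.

Vertices and W = 9p - 11q:
  (0, 0) → W = 0
  (83/10, 0) → W = 747/10
  (0, 83/8) → W = -913/8

At the optimal vertex, q = 0 and -10p - 8q = -83.
Solving simultaneously gives p = 83/10, q = 0.

p = 83/10, q = 0, maximum W = 747/10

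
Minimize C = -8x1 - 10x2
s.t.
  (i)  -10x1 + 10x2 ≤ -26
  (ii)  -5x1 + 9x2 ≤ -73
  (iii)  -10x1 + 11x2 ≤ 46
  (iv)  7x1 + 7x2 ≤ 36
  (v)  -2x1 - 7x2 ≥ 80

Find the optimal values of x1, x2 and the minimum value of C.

The feasible region is unbounded (it extends along (-1, -1), (1, -1)), but C strictly increases along every unbounded feasible direction, so there is no improving ray and the minimum is attained at a vertex.

At the optimal vertex, 7x1 + 7x2 = 36 and -2x1 - 7x2 = 80.
Solving simultaneously gives x1 = 116/5, x2 = -632/35.

x1 = 116/5, x2 = -632/35, minimum C = -176/35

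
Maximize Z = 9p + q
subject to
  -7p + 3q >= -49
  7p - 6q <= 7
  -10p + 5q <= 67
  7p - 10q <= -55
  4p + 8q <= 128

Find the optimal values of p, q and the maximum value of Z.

p = 35/4, q = 93/8, maximum Z = 723/8

Vertices and Z = 9p + q:
  (-79/13, 81/65) → Z = -3474/65
  (26/25, 387/25) → Z = 621/25
  (35/4, 93/8) → Z = 723/8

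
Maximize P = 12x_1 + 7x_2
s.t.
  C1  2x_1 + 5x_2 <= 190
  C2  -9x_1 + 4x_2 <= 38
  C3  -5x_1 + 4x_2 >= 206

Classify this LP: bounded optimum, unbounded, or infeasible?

The boundaries 2x_1 + 5x_2 = 190 and -9x_1 + 4x_2 = 38 meet at (570/53, 1786/53), but that point violates -5x_1 + 4x_2 ≥ 206. Every candidate vertex is excluded by some other constraint, so the feasible region is empty.

infeasible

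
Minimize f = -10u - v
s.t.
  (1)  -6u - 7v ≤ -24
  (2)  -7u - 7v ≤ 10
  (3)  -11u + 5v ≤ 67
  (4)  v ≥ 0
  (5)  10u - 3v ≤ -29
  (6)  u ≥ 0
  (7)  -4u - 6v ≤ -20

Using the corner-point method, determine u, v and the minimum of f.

Vertices and f = -10u - v:
  (56/17, 351/17) → f = -911/17
  (0, 67/5) → f = -67/5
  (0, 29/3) → f = -29/3

The optimum lies where -11u + 5v = 67 and 10u - 3v = -29.
Solving simultaneously gives u = 56/17, v = 351/17.

u = 56/17, v = 351/17, minimum f = -911/17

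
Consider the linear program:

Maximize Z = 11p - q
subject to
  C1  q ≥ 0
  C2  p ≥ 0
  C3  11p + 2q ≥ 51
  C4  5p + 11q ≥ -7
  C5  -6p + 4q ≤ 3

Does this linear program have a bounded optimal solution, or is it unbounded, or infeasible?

From the feasible point (51/11, 0), moving in the direction (4, 6) keeps every constraint satisfied while Z increases without bound.

unbounded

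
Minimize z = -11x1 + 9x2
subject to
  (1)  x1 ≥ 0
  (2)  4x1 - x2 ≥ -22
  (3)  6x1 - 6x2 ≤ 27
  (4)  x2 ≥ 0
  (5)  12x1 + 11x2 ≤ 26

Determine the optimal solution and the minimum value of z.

x1 = 13/6, x2 = 0, minimum z = -143/6

Feasible corners and z = -11x1 + 9x2:
  (0, 0) → z = 0
  (0, 26/11) → z = 234/11
  (13/6, 0) → z = -143/6

The optimum lies where x2 = 0 and 12x1 + 11x2 = 26.
Solving simultaneously gives x1 = 13/6, x2 = 0.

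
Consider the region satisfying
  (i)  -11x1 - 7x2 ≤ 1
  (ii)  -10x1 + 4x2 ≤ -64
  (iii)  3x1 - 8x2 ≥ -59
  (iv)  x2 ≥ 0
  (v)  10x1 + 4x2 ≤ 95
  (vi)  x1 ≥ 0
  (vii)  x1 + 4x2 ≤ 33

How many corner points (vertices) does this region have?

Intersecting each pair of boundary lines and keeping only the points that satisfy every inequality leaves:
  (32/5, 0)
  (159/20, 31/8)
  (19/2, 0)

3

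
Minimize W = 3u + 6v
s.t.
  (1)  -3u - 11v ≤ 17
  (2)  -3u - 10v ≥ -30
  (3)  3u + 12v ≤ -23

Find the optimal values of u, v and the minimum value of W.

Corner points and W = 3u + 6v:
  (500/3, -47) → W = 218
  (49/3, -6) → W = 13
  (295/3, -53/2) → W = 136

The binding constraints are -3u - 11v = 17 and 3u + 12v = -23.
Solving simultaneously gives u = 49/3, v = -6.

u = 49/3, v = -6, minimum W = 13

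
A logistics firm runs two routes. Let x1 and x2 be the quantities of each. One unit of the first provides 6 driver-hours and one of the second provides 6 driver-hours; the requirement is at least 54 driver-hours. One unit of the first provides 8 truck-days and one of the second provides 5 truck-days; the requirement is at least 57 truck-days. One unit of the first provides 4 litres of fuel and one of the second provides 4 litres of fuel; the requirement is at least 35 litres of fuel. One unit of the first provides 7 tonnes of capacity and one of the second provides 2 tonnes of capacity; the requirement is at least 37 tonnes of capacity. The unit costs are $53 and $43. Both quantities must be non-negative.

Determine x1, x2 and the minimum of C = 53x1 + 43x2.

Vertices and C = 53x1 + 43x2:
  (0, 37/2) → C = 1591/2
  (9, 0) → C = 477
  (4, 5) → C = 427
  (71/19, 103/19) → C = 8192/19
The feasible region is unbounded (it extends along (0, 1), (1, 0)), but C strictly increases along every unbounded feasible direction, so there is no improving ray and the minimum is attained at a vertex.

The optimum lies where 6x1 + 6x2 = 54 and 8x1 + 5x2 = 57.
Solving simultaneously gives x1 = 4, x2 = 5.

x1 = 4, x2 = 5, minimum C = 427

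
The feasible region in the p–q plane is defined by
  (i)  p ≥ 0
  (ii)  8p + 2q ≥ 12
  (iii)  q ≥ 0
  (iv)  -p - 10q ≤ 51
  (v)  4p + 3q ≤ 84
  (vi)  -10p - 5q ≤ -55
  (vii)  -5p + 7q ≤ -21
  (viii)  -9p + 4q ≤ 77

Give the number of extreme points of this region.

The feasible vertices (each the meet of two boundaries and inside every other half-plane) are:
  (21, 0)
  (11/2, 0)
  (651/43, 336/43)
  (98/19, 13/19)

4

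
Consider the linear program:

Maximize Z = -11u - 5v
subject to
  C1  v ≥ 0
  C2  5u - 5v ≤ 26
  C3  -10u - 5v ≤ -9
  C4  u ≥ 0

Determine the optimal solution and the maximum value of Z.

Feasible corners and Z = -11u - 5v:
  (26/5, 0) → Z = -286/5
  (9/10, 0) → Z = -99/10
  (0, 9/5) → Z = -9
The feasible region is unbounded (it extends along (0, 1), (1, 1)), but Z strictly decreases along every unbounded feasible direction, so there is no improving ray and the maximum is attained at a vertex.

At the optimal vertex, -10u - 5v = -9 and u = 0.
Solving simultaneously gives u = 0, v = 9/5.

u = 0, v = 9/5, maximum Z = -9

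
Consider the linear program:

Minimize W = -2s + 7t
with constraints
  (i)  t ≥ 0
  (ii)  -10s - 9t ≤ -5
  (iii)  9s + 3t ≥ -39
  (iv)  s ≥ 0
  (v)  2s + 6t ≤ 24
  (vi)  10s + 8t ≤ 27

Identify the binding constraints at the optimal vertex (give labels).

(i) and (vi)

Vertices and W = -2s + 7t:
  (1/2, 0) → W = -1
  (27/10, 0) → W = -27/5
  (0, 5/9) → W = 35/9
  (0, 27/8) → W = 189/8

The minimum is at (27/10, 0). Substituting into each constraint, equality holds for (i) and (vi); the remaining constraints have slack.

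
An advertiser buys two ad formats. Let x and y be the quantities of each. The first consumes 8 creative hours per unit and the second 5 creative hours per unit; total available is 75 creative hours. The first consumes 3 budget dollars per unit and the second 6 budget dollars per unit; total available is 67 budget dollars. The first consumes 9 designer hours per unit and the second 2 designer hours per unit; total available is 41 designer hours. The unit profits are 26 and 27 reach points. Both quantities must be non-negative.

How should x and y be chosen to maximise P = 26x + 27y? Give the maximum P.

Feasible corners and P = 26x + 27y:
  (0, 0) → P = 0
  (0, 67/6) → P = 603/2
  (41/9, 0) → P = 1066/9
  (7/3, 10) → P = 992/3

x = 7/3, y = 10, maximum P = 992/3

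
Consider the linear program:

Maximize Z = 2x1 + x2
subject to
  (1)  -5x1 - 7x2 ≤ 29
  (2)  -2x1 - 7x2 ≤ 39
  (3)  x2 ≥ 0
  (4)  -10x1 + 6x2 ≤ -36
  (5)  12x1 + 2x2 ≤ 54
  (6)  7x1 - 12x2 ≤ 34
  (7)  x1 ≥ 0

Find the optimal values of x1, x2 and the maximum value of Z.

x1 = 99/23, x2 = 27/23, maximum Z = 225/23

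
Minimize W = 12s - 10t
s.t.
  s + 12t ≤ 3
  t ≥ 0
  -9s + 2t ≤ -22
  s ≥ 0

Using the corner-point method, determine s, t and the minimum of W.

s = 27/11, t = 1/22, minimum W = 29

Corner points and W = 12s - 10t:
  (3, 0) → W = 36
  (27/11, 1/22) → W = 29
  (22/9, 0) → W = 88/3

At the optimal vertex, s + 12t = 3 and -9s + 2t = -22.
Solving simultaneously gives s = 27/11, t = 1/22.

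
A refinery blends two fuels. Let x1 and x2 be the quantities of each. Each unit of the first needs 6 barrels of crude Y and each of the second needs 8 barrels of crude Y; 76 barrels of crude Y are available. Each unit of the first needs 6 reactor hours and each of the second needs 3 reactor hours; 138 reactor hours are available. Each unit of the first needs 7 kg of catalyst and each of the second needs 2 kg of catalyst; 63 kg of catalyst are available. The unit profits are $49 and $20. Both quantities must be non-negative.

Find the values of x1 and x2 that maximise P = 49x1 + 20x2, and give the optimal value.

Vertices and P = 49x1 + 20x2:
  (0, 0) → P = 0
  (0, 19/2) → P = 190
  (9, 0) → P = 441
  (8, 7/2) → P = 462

x1 = 8, x2 = 7/2, maximum P = 462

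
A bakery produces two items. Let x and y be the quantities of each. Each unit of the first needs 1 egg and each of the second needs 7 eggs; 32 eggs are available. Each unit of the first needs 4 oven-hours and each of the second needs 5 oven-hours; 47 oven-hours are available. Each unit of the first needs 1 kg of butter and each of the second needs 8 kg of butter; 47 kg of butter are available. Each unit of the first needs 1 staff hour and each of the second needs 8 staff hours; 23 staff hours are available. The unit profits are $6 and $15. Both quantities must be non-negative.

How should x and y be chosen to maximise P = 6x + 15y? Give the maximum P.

At the optimal vertex, 4x + 5y = 47 and x + 8y = 23.
Solving simultaneously gives x = 29/3, y = 5/3.

x = 29/3, y = 5/3, maximum P = 83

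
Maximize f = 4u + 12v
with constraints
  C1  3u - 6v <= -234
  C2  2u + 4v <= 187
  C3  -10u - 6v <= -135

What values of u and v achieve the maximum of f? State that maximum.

Corner points and f = 4u + 12v:
  (31/4, 343/8) → f = 1091/2
  (-99/13, 915/26) → f = 5094/13
  (-291/14, 400/7) → f = 4218/7

u = -291/14, v = 400/7, maximum f = 4218/7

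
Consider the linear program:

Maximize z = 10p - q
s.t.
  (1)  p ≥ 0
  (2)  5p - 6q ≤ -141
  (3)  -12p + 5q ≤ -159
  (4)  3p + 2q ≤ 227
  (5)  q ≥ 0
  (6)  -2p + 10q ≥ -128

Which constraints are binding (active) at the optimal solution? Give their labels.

Vertices and z = 10p - q:
  (1659/47, 2487/47) → z = 14103/47
  (270/7, 779/14) → z = 4621/14
  (1453/39, 749/13) → z = 12283/39

The maximum is at (270/7, 779/14). Substituting into each constraint, equality holds for (2) and (4); the remaining constraints have slack.

(2) and (4)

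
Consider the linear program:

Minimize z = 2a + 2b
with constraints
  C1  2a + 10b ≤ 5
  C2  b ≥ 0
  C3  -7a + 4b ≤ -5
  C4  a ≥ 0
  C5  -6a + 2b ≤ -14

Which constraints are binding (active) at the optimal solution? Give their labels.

Extreme points and z = 2a + 2b:
  (5/2, 0) → z = 5
  (75/32, 1/32) → z = 19/4
  (7/3, 0) → z = 14/3

The minimum is at (7/3, 0). Substituting into each constraint, equality holds for C2 and C5; the remaining constraints have slack.

C2 and C5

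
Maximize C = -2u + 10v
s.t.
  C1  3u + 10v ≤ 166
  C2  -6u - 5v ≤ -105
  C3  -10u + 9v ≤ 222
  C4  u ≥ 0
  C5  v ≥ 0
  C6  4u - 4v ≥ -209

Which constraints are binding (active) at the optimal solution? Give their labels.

C1 and C2

Extreme points and C = -2u + 10v:
  (44/9, 227/15) → C = 1274/9
  (166/3, 0) → C = -332/3
  (35/2, 0) → C = -35

The maximum is at (44/9, 227/15). Substituting into each constraint, equality holds for C1 and C2; the remaining constraints have slack.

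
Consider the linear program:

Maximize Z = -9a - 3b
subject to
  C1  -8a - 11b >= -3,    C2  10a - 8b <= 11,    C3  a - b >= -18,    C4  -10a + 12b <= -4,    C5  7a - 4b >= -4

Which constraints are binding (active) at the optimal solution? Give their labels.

C2 and C5

Feasible corners and Z = -9a - 3b:
  (5/6, -1/3) → Z = -13/2
  (40/103, -1/103) → Z = -357/103
  (-19/4, -117/16) → Z = 1035/16
  (-16/11, -17/11) → Z = 195/11

The maximum is at (-19/4, -117/16). Substituting into each constraint, equality holds for C2 and C5; the remaining constraints have slack.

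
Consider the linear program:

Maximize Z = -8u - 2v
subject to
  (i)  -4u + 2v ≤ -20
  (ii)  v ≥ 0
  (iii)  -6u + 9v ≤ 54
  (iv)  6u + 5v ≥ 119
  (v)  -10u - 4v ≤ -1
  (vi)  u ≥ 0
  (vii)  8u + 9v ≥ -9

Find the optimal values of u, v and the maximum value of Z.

Vertices and Z = -8u - 2v:
  (12, 14) → Z = -124
  (169/16, 89/8) → Z = -427/4
  (119/6, 0) → Z = -476/3
The feasible region is unbounded (it extends along (3, 2), (1, 0)), but Z strictly decreases along every unbounded feasible direction, so there is no improving ray and the maximum is attained at a vertex.

The binding constraints are -4u + 2v = -20 and 6u + 5v = 119.
Solving simultaneously gives u = 169/16, v = 89/8.

u = 169/16, v = 89/8, maximum Z = -427/4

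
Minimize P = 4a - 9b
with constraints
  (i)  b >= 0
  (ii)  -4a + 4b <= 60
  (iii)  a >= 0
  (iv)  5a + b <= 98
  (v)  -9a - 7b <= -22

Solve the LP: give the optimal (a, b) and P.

Corner points and P = 4a - 9b:
  (98/5, 0) → P = 392/5
  (22/9, 0) → P = 88/9
  (0, 15) → P = -135
  (83/6, 173/6) → P = -1225/6
  (0, 22/7) → P = -198/7

The optimum lies where -4a + 4b = 60 and 5a + b = 98.
Solving simultaneously gives a = 83/6, b = 173/6.

a = 83/6, b = 173/6, minimum P = -1225/6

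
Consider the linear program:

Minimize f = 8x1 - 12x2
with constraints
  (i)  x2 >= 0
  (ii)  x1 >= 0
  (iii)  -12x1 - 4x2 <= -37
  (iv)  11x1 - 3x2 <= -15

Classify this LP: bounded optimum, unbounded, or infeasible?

unbounded

From the feasible point (0, 37/4), moving in the direction (0, 1) keeps every constraint satisfied while f decreases without bound.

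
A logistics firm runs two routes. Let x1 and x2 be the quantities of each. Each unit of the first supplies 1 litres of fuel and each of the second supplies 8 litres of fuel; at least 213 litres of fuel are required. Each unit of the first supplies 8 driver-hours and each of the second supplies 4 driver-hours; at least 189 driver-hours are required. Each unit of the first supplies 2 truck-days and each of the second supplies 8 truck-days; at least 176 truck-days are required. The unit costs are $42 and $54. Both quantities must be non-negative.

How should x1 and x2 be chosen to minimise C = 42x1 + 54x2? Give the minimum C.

x1 = 11, x2 = 101/4, minimum C = 3651/2

Extreme points and C = 42x1 + 54x2:
  (0, 189/4) → C = 5103/2
  (213, 0) → C = 8946
  (11, 101/4) → C = 3651/2
The feasible region is unbounded (it extends along (0, 1), (1, 0)), but C strictly increases along every unbounded feasible direction, so there is no improving ray and the minimum is attained at a vertex.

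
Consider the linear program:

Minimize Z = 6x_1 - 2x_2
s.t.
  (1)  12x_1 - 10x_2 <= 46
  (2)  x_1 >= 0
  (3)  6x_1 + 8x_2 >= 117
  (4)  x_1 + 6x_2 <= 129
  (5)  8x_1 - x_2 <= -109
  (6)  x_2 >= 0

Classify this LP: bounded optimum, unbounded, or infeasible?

The boundaries 12x_1 - 10x_2 = 46 and 6x_1 + 8x_2 = 117 meet at (769/78, 94/13), but that point violates 8x_1 - x_2 ≤ -109. Every candidate vertex is excluded by some other constraint, so the feasible region is empty.

infeasible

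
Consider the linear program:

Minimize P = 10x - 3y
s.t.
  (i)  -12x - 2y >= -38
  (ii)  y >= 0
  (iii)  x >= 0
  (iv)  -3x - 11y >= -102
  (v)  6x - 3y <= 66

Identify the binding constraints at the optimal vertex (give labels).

Vertices and P = 10x - 3y:
  (19/6, 0) → P = 95/3
  (107/63, 185/21) → P = -85/9
  (0, 0) → P = 0
  (0, 102/11) → P = -306/11

The minimum is at (0, 102/11). Substituting into each constraint, equality holds for (iii) and (iv); the remaining constraints have slack.

(iii) and (iv)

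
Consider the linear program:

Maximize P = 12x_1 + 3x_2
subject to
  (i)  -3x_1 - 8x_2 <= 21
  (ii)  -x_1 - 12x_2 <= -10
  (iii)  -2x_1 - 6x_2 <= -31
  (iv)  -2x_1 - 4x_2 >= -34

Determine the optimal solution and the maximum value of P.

Vertices and P = 12x_1 + 3x_2:
  (-187, 135/2) → P = -4083/2
  (52/3, -11/18) → P = 1237/6
  (92/5, -7/10) → P = 2187/10
The feasible region is unbounded (it extends along (-8, 3), (-2, 1)), but P strictly decreases along every unbounded feasible direction, so there is no improving ray and the maximum is attained at a vertex.

x_1 = 92/5, x_2 = -7/10, maximum P = 2187/10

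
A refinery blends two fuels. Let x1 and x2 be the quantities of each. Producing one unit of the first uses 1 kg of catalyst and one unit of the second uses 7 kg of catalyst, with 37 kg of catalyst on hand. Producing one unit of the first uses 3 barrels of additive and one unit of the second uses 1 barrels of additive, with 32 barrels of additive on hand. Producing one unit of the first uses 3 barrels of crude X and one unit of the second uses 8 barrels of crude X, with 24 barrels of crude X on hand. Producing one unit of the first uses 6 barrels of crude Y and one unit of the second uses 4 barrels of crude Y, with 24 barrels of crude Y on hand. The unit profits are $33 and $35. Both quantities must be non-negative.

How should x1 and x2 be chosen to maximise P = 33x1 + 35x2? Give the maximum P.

The optimum lies where 3x1 + 8x2 = 24 and 6x1 + 4x2 = 24.
Solving simultaneously gives x1 = 8/3, x2 = 2.

x1 = 8/3, x2 = 2, maximum P = 158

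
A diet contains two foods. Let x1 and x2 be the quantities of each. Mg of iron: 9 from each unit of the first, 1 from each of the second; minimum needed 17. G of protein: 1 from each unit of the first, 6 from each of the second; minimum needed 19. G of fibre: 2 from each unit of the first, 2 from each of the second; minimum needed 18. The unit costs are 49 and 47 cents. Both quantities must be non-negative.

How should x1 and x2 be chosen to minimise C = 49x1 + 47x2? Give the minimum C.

Corner points and C = 49x1 + 47x2:
  (0, 17) → C = 799
  (19, 0) → C = 931
  (1, 8) → C = 425
  (7, 2) → C = 437
The feasible region is unbounded (it extends along (0, 1), (1, 0)), but C strictly increases along every unbounded feasible direction, so there is no improving ray and the minimum is attained at a vertex.

At the optimal vertex, 9x1 + x2 = 17 and 2x1 + 2x2 = 18.
Solving simultaneously gives x1 = 1, x2 = 8.

x1 = 1, x2 = 8, minimum C = 425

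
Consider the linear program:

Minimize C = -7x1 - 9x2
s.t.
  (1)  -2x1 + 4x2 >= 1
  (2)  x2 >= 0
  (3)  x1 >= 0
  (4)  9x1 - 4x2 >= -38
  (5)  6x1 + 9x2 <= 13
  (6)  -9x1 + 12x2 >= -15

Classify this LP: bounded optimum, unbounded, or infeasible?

Vertices and C = -7x1 - 9x2:
  (0, 1/4) → C = -9/4
  (43/42, 16/21) → C = -589/42
  (0, 13/9) → C = -13
The feasible region has finitely many vertices and no improving ray; the minimum is -589/42 at (43/42, 16/21).

bounded optimum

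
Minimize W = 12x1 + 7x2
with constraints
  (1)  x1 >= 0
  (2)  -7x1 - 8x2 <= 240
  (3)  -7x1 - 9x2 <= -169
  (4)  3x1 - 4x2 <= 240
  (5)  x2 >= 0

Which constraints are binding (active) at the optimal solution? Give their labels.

Vertices and W = 12x1 + 7x2:
  (0, 169/9) → W = 1183/9
  (169/7, 0) → W = 2028/7
  (80, 0) → W = 960
The feasible region is unbounded (it extends along (0, 1), (4, 3)), but W strictly increases along every unbounded feasible direction, so there is no improving ray and the minimum is attained at a vertex.

The minimum is at (0, 169/9). Substituting into each constraint, equality holds for (1) and (3); the remaining constraints have slack.

(1) and (3)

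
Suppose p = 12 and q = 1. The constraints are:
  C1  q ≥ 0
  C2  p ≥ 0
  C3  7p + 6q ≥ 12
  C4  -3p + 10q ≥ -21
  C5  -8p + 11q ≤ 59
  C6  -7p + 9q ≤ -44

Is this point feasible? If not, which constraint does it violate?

Constraint C4: -3p + 10q = -26, which is not ≥ -21. All other constraints are satisfied.

not feasible — violates C4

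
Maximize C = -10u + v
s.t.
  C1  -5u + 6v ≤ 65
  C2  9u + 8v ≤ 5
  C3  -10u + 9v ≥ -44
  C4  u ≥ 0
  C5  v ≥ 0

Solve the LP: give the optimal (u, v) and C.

u = 0, v = 5/8, maximum C = 5/8

Corner points and C = -10u + v:
  (0, 5/8) → C = 5/8
  (5/9, 0) → C = -50/9
  (0, 0) → C = 0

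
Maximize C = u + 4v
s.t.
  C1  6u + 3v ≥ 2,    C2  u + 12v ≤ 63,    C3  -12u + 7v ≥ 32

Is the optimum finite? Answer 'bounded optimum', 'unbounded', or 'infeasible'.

bounded optimum

Extreme points and C = u + 4v:
  (-55/23, 376/69) → C = 1339/69
  (-41/39, 36/13) → C = 391/39
  (57/151, 788/151) → C = 3209/151
The feasible region has finitely many vertices and no improving ray; the maximum is 3209/151 at (57/151, 788/151).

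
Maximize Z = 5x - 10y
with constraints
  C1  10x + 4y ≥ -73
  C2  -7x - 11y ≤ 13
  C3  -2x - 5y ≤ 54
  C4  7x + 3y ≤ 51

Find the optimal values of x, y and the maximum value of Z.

x = 75/7, y = -8, maximum Z = 935/7

Feasible corners and Z = 5x - 10y:
  (-751/82, 381/82) → Z = -7565/82
  (-423/2, 1021/2) → Z = -12325/2
  (75/7, -8) → Z = 935/7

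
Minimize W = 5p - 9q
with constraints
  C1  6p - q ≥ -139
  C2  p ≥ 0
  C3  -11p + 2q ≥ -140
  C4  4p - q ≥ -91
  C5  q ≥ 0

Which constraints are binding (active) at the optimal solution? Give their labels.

Extreme points and W = 5p - 9q:
  (0, 91) → W = -819
  (0, 0) → W = 0
  (322/3, 1561/3) → W = -12439/3
  (140/11, 0) → W = 700/11

The minimum is at (322/3, 1561/3). Substituting into each constraint, equality holds for C3 and C4; the remaining constraints have slack.

C3 and C4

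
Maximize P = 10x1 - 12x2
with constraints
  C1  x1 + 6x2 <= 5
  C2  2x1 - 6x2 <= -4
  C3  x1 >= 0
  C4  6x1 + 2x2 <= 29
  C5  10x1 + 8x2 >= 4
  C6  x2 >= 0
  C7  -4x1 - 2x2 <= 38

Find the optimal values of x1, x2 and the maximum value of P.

Extreme points and P = 10x1 - 12x2:
  (1/3, 7/9) → P = -6
  (0, 5/6) → P = -10
  (0, 2/3) → P = -8

x1 = 1/3, x2 = 7/9, maximum P = -6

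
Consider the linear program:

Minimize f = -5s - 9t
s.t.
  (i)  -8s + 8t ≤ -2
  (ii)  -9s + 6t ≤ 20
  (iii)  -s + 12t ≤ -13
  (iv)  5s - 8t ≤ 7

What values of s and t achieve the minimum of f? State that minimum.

Extreme points and f = -5s - 9t:
  (-10/11, -51/44) → f = 659/44
  (-5/3, -23/12) → f = 307/12
  (-5/13, -29/26) → f = 311/26

s = -5/13, t = -29/26, minimum f = 311/26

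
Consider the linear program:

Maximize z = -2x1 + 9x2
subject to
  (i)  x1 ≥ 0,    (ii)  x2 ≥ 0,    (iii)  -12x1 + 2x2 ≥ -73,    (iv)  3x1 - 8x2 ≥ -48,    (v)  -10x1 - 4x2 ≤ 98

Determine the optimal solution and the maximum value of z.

x1 = 68/9, x2 = 53/6, maximum z = 1159/18

Corner points and z = -2x1 + 9x2:
  (0, 0) → z = 0
  (0, 6) → z = 54
  (73/12, 0) → z = -73/6
  (68/9, 53/6) → z = 1159/18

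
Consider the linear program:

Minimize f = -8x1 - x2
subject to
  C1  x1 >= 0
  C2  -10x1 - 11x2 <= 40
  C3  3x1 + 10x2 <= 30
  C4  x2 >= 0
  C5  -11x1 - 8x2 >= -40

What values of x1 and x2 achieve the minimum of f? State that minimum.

Feasible corners and f = -8x1 - x2:
  (0, 3) → f = -3
  (0, 0) → f = 0
  (80/43, 105/43) → f = -745/43
  (40/11, 0) → f = -320/11

x1 = 40/11, x2 = 0, minimum f = -320/11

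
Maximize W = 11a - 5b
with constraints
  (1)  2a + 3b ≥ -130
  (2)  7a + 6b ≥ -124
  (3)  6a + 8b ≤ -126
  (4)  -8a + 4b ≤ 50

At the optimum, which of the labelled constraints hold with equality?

Extreme points and W = 11a - 5b:
  (136/3, -662/9) → W = 7798/9
  (331, -264) → W = 4961
  (-199/19, -321/38) → W = -2773/38
  (-113/11, -177/22) → W = -1601/22

The maximum is at (331, -264). Substituting into each constraint, equality holds for (1) and (3); the remaining constraints have slack.

(1) and (3)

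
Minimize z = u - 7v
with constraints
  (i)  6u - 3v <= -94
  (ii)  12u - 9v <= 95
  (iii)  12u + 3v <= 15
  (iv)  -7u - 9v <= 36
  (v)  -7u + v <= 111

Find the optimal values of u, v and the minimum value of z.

u = -106/11, v = 479/11, minimum z = -3459/11

Extreme points and z = u - 7v:
  (-79/18, 203/9) → z = -2921/18
  (-318/25, 442/75) → z = -4048/75
  (-106/11, 479/11) → z = -3459/11
  (-207/14, 15/2) → z = -471/7

The binding constraints are 12u + 3v = 15 and -7u + v = 111.
Solving simultaneously gives u = -106/11, v = 479/11.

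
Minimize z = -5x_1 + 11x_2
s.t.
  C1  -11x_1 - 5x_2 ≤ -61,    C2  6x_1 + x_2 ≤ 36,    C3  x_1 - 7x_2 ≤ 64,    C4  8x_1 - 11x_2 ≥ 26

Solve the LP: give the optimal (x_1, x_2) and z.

Vertices and z = -5x_1 + 11x_2:
  (119/19, -30/19) → z = -925/19
  (801/161, 202/161) → z = -1783/161
  (211/37, 66/37) → z = -329/37

The binding constraints are -11x_1 - 5x_2 = -61 and 6x_1 + x_2 = 36.
Solving simultaneously gives x_1 = 119/19, x_2 = -30/19.

x_1 = 119/19, x_2 = -30/19, minimum z = -925/19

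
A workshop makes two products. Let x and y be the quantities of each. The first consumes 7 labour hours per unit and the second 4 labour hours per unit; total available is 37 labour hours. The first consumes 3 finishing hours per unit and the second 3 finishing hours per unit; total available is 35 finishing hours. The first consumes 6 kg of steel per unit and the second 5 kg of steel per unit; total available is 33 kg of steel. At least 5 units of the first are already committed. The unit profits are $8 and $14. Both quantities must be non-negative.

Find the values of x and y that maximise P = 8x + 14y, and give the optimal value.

x = 5, y = 1/2, maximum P = 47

Extreme points and P = 8x + 14y:
  (37/7, 0) → P = 296/7
  (5, 0) → P = 40
  (5, 1/2) → P = 47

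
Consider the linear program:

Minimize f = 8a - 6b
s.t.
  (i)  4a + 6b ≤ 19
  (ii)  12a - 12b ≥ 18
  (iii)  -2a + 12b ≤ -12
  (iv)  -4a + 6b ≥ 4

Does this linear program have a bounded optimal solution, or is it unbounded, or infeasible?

infeasible

The boundaries 4a + 6b = 19 and -2a + 12b = -12 meet at (5, -1/6), but that point violates -4a + 6b ≥ 4. Every candidate vertex is excluded by some other constraint, so the feasible region is empty.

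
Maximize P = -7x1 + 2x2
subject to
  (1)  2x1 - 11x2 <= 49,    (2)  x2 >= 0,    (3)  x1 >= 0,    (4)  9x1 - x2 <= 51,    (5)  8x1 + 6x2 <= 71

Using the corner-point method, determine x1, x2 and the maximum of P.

x1 = 0, x2 = 71/6, maximum P = 71/3

Vertices and P = -7x1 + 2x2:
  (0, 0) → P = 0
  (17/3, 0) → P = -119/3
  (0, 71/6) → P = 71/3
  (377/62, 231/62) → P = -2177/62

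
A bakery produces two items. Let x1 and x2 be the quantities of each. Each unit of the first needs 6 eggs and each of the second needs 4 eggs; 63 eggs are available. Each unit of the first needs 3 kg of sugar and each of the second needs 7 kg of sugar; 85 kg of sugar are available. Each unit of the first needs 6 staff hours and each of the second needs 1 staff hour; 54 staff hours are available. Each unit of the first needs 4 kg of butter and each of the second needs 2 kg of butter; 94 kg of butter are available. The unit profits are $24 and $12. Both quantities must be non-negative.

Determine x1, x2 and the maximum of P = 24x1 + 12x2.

x1 = 17/2, x2 = 3, maximum P = 240

Feasible corners and P = 24x1 + 12x2:
  (0, 0) → P = 0
  (0, 85/7) → P = 1020/7
  (9, 0) → P = 216
  (101/30, 107/10) → P = 1046/5
  (17/2, 3) → P = 240

The optimum lies where 6x1 + 4x2 = 63 and 6x1 + x2 = 54.
Solving simultaneously gives x1 = 17/2, x2 = 3.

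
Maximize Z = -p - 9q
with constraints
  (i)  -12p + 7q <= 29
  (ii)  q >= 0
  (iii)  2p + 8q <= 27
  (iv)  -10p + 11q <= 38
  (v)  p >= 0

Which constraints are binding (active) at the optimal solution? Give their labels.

(ii) and (v)

Corner points and Z = -p - 9q:
  (27/2, 0) → Z = -27/2
  (0, 0) → Z = 0
  (0, 27/8) → Z = -243/8

The maximum is at (0, 0). Substituting into each constraint, equality holds for (ii) and (v); the remaining constraints have slack.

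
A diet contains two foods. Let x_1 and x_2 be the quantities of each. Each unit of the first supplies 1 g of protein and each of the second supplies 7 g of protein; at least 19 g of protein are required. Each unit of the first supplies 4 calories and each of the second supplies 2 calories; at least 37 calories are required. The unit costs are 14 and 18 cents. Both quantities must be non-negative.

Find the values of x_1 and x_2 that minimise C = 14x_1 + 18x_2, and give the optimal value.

x_1 = 17/2, x_2 = 3/2, minimum C = 146

The feasible region is unbounded (it extends along (0, 1), (1, 0)), but C strictly increases along every unbounded feasible direction, so there is no improving ray and the minimum is attained at a vertex.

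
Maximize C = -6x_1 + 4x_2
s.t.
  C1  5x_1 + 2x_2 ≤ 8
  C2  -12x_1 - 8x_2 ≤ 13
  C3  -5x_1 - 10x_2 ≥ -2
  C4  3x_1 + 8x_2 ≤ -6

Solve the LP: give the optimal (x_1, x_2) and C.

x_1 = -7/9, x_2 = -11/24, maximum C = 17/6

Vertices and C = -6x_1 + 4x_2:
  (45/8, -161/16) → C = -74
  (38/17, -27/17) → C = -336/17
  (-7/9, -11/24) → C = 17/6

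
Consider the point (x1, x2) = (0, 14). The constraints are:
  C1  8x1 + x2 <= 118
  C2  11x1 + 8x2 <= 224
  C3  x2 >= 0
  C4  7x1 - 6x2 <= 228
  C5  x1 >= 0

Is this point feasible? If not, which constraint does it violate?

C1: 14 ≤ 118 ✓
C2: 112 ≤ 224 ✓
C3: 14 ≥ 0 ✓
C4: -84 ≤ 228 ✓
C5: 0 ≥ 0 ✓

feasible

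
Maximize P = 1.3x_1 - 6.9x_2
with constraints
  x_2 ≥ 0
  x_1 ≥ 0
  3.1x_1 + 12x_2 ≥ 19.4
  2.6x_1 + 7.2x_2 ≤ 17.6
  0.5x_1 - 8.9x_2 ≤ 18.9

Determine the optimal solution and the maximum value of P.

x_1 = 88/13, x_2 = 0, maximum P = 44/5

Extreme points and P = 1.3x_1 - 6.9x_2:
  (194/31, 0) → P = 1261/155
  (88/13, 0) → P = 44/5
  (0, 97/60) → P = -2231/200
  (0, 22/9) → P = -253/15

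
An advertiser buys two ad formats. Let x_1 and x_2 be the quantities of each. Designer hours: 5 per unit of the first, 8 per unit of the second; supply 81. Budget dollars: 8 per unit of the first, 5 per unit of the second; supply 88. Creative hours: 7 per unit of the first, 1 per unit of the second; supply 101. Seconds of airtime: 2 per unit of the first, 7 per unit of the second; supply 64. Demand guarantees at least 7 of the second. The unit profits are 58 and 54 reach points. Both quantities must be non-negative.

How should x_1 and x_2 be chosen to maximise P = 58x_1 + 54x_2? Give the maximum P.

x_1 = 5, x_2 = 7, maximum P = 668

Corner points and P = 58x_1 + 54x_2:
  (0, 64/7) → P = 3456/7
  (0, 7) → P = 378
  (55/19, 158/19) → P = 11722/19
  (5, 7) → P = 668

At the optimal vertex, 5x_1 + 8x_2 = 81 and x_2 = 7.
Solving simultaneously gives x_1 = 5, x_2 = 7.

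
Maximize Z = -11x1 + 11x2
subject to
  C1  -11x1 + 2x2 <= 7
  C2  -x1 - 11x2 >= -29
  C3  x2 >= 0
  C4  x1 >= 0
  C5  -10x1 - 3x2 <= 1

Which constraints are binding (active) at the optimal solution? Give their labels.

Vertices and Z = -11x1 + 11x2:
  (29, 0) → Z = -319
  (0, 29/11) → Z = 29
  (0, 0) → Z = 0

The maximum is at (0, 29/11). Substituting into each constraint, equality holds for C2 and C4; the remaining constraints have slack.

C2 and C4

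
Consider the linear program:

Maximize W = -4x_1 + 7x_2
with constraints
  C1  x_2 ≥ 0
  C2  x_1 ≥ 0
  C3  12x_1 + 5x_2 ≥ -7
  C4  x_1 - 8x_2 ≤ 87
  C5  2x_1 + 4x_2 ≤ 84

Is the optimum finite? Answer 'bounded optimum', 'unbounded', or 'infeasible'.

Feasible corners and W = -4x_1 + 7x_2:
  (0, 0) → W = 0
  (42, 0) → W = -168
  (0, 21) → W = 147
The feasible region has finitely many vertices and no improving ray; the maximum is 147 at (0, 21).

bounded optimum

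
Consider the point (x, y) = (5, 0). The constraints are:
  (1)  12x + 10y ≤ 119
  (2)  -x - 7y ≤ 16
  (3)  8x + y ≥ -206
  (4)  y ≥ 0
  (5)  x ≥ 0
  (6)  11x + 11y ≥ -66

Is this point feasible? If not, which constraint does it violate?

feasible

(1): 60 ≤ 119 ✓
(2): -5 ≤ 16 ✓
(3): 40 ≥ -206 ✓
(4): 0 ≥ 0 ✓
(5): 5 ≥ 0 ✓
(6): 55 ≥ -66 ✓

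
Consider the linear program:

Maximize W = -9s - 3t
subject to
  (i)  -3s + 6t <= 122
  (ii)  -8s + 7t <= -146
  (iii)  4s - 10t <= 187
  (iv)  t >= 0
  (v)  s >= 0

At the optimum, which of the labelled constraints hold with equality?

(ii) and (iv)

Corner points and W = -9s - 3t:
  (1730/27, 1414/27) → W = -6604/9
  (73/4, 0) → W = -657/4
  (187/4, 0) → W = -1683/4
The feasible region is unbounded (it extends along (5, 2), (2, 1)), but W strictly decreases along every unbounded feasible direction, so there is no improving ray and the maximum is attained at a vertex.

The maximum is at (73/4, 0). Substituting into each constraint, equality holds for (ii) and (iv); the remaining constraints have slack.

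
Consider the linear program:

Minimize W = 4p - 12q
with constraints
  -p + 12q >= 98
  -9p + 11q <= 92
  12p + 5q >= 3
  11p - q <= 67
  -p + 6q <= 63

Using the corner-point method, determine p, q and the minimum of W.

p = 141/43, q = 475/43, minimum W = -5136/43

Feasible corners and W = 4p - 12q:
  (-26/97, 790/97) → W = -9584/97
  (902/131, 1145/131) → W = -10132/131
  (141/43, 475/43) → W = -5136/43
  (93/13, 152/13) → W = -1452/13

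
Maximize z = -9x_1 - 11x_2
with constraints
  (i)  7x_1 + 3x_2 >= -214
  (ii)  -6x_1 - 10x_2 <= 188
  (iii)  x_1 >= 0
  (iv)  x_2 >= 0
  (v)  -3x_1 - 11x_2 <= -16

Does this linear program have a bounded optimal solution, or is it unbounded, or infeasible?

Corner points and z = -9x_1 - 11x_2:
  (0, 16/11) → z = -16
  (16/3, 0) → z = -48
The feasible region has finitely many vertices and no improving ray; the maximum is -16 at (0, 16/11).

bounded optimum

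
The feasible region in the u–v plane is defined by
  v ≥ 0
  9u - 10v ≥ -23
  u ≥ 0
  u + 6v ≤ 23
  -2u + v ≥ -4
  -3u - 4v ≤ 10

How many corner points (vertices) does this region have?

Pairwise boundary intersections that survive every other constraint:
  (0, 0)
  (2, 0)
  (0, 23/10)
  (23/16, 115/32)
  (47/13, 42/13)

5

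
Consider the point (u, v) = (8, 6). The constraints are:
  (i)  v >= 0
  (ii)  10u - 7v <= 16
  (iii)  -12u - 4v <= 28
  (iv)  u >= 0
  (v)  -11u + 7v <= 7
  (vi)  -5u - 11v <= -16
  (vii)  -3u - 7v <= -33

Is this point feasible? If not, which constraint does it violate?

Constraint (ii): 10u - 7v = 38, which is not ≤ 16. All other constraints are satisfied.

not feasible — violates (ii)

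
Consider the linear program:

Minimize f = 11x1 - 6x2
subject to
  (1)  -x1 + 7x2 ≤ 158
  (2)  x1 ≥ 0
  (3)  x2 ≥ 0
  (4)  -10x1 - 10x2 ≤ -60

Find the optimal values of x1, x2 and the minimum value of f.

x1 = 0, x2 = 158/7, minimum f = -948/7

Extreme points and f = 11x1 - 6x2:
  (0, 158/7) → f = -948/7
  (0, 6) → f = -36
  (6, 0) → f = 66
The feasible region is unbounded (it extends along (7, 1), (1, 0)), but f strictly increases along every unbounded feasible direction, so there is no improving ray and the minimum is attained at a vertex.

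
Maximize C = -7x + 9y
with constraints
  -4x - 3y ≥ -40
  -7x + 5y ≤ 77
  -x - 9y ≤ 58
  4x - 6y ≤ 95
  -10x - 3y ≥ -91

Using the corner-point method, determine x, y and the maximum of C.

Corner points and C = -7x + 9y:
  (-31/41, 588/41) → C = 5509/41
  (17/2, 2) → C = -83/2
  (-983/68, -329/68) → C = 980/17
  (331/29, -671/87) → C = -4330/29

The optimum lies where -4x - 3y = -40 and -7x + 5y = 77.
Solving simultaneously gives x = -31/41, y = 588/41.

x = -31/41, y = 588/41, maximum C = 5509/41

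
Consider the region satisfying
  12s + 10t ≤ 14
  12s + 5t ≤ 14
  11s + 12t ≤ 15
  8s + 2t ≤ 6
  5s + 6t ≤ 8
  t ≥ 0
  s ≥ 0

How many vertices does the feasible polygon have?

Intersecting each pair of boundary lines and keeping only the points that satisfy every inequality leaves:
  (9/17, 13/17)
  (4/7, 5/7)
  (0, 5/4)
  (3/4, 0)
  (0, 0)

5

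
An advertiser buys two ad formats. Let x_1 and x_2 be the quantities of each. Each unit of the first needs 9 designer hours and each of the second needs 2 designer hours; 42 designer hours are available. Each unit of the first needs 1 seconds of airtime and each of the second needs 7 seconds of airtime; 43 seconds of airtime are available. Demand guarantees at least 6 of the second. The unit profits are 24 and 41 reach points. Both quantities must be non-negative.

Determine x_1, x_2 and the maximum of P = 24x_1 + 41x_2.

Vertices and P = 24x_1 + 41x_2:
  (0, 43/7) → P = 1763/7
  (0, 6) → P = 246
  (1, 6) → P = 270

x_1 = 1, x_2 = 6, maximum P = 270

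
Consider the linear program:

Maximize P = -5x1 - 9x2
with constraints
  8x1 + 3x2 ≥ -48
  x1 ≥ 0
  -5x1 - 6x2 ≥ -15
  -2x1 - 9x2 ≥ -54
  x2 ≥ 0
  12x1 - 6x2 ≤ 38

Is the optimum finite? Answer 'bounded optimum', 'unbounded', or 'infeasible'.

Corner points and P = -5x1 - 9x2:
  (0, 5/2) → P = -45/2
  (0, 0) → P = 0
  (3, 0) → P = -15
The feasible region has finitely many vertices and no improving ray; the maximum is 0 at (0, 0).

bounded optimum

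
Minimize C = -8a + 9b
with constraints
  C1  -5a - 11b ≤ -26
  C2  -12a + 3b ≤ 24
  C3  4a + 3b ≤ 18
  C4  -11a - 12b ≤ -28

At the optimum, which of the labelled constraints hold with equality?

C1 and C3

Vertices and C = -8a + 9b:
  (120/29, 14/29) → C = -834/29
  (-4/61, 146/61) → C = 1346/61
  (-3/8, 13/2) → C = 123/2
  (-68/59, 200/59) → C = 2344/59

The minimum is at (120/29, 14/29). Substituting into each constraint, equality holds for C1 and C3; the remaining constraints have slack.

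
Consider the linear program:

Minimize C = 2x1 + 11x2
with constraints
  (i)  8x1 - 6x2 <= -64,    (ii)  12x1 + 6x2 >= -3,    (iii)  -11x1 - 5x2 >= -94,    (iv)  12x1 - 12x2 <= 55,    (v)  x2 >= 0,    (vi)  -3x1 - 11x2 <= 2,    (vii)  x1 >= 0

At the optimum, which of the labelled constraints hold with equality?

(i) and (vii)

Feasible corners and C = 2x1 + 11x2:
  (122/53, 728/53) → C = 8252/53
  (0, 32/3) → C = 352/3
  (0, 94/5) → C = 1034/5

The minimum is at (0, 32/3). Substituting into each constraint, equality holds for (i) and (vii); the remaining constraints have slack.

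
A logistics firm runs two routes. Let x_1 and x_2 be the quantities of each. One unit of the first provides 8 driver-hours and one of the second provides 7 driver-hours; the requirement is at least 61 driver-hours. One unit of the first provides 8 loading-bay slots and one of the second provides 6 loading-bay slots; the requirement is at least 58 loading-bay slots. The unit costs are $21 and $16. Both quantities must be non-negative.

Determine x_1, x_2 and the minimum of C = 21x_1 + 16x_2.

Corner points and C = 21x_1 + 16x_2:
  (0, 29/3) → C = 464/3
  (61/8, 0) → C = 1281/8
  (5, 3) → C = 153
The feasible region is unbounded (it extends along (0, 1), (1, 0)), but C strictly increases along every unbounded feasible direction, so there is no improving ray and the minimum is attained at a vertex.

x_1 = 5, x_2 = 3, minimum C = 153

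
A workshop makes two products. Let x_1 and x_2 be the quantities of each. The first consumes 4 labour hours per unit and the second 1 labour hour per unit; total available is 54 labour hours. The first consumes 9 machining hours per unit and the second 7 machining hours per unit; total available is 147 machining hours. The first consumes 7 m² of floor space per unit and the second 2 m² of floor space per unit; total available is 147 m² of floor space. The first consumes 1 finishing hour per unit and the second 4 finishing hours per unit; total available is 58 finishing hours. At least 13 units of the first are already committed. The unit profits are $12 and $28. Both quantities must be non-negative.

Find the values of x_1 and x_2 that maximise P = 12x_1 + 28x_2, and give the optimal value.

Corner points and P = 12x_1 + 28x_2:
  (27/2, 0) → P = 162
  (13, 0) → P = 156
  (13, 2) → P = 212

x_1 = 13, x_2 = 2, maximum P = 212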